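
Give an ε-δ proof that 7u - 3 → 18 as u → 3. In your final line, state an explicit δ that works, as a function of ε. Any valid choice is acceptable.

δ = ε/7

Fix ε > 0. We need δ > 0 so that 0 < |u − 3| < δ implies |(7u - 3) − 18| < ε.
|(7u - 3) − 18| = |7u - 21| = 7|u − 3|.
Thus it suffices that |u − 3| < ε/7.
Take δ = ε/7. If 0 < |u − 3| < δ then |(7u - 3) − 18| = 7|u − 3| < 7·(ε/7) = ε.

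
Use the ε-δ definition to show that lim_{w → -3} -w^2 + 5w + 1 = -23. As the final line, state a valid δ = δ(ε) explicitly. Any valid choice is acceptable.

Suppose ε > 0. We want δ > 0 such that 0 < |w + 3| < δ implies |(-w^2 + 5w + 1) + 23| < ε.
(-w^2 + 5w + 1) + 23 = -w^2 + 5w + 24 = (w + 3)(-w + 8).
So |(-w^2 + 5w + 1) + 23| = |w + 3|·|-w + 8|.
Assume first that |w + 3| < 1, so |w| < 4. Then |-w + 8| ≤ 4 + 8 = 12.
Hence |(-w^2 + 5w + 1) + 23| ≤ 12|w + 3| < ε provided |w + 3| < ε/12.
Take δ = min(1, ε/12). Then 0 < |w + 3| < δ gives both |w + 3| < 1 and |w + 3| < ε/12, so |(-w^2 + 5w + 1) + 23| < ε.

δ = min(1, ε/12)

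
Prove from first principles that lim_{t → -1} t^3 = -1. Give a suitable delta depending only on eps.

Let eps > 0 be given. We seek delta > 0 with 0 < |t + 1| < delta ⇒ |t^3 + 1| < eps.
Factor: t^3 + 1 = (t + 1)(t^2 - t + 1), so |t^3 + 1| = |t + 1|·|t^2 - t + 1|.
Restrict delta ≤ 1. Then |t + 1| < 1 gives |t| < 2, so by the triangle inequality |t^2 - t + 1| ≤ 2^2 + 2 + 1 = 7.
Hence |t^3 + 1| ≤ 7|t + 1|, which is < eps once |t + 1| < eps/7.
Take delta = min(1, eps/7). If 0 < |t + 1| < delta then both bounds hold and |t^3 + 1| ≤ 7|t + 1| < 7·(eps/7) = eps.

delta = min(1, eps/7)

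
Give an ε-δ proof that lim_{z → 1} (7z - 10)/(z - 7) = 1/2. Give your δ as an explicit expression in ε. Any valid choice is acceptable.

Let ε > 0 be given. We want δ > 0 with 0 < |z − 1| < δ ⇒ |(7z - 10)/(z - 7) − (1/2)| < ε.
Combining over a common denominator, (7z - 10)/(z - 7) − (1/2) = [(7z - 10)·(-6) − (-3)·(z - 7)] / [(-6)·(z - 7)] = -39(z − 1) / ((-6)(z - 7)).
So |(7z - 10)/(z - 7) − (1/2)| = 39|z − 1| / (6·|z − 7|).
Require δ ≤ 3, so |z − 7| ≥ |-6| − |z − 1| > 6 − 3 = 3.
Hence |(7z - 10)/(z - 7) − (1/2)| < 39|z − 1|/(6·3) = (13/6)|z − 1|, which is < ε once |z − 1| < (6/13)ε.
Take δ = min(3, (6/13)ε). Then 0 < |z − 1| < δ forces both bounds, so |(7z - 10)/(z - 7) − (1/2)| < ε.

δ = min(3, (6/13)ε)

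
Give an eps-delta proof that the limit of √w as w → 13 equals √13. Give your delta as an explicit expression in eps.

delta = min(13, √13·eps)

Let eps > 0. We want delta > 0 such that 0 < |w − 13| < delta implies |√w − √13| < eps.
Multiplying by the conjugate, |√w − √13| = |w − 13|/(√w + √13).
Restrict delta ≤ 13 so that |w − 13| < 13 forces w > 0, and then √w + √13 > √13.
Hence |√w − √13| < |w − 13|/√13, which is < eps once |w − 13| < √13·eps.
Take delta = min(13, √13·eps). If 0 < |w − 13| < delta then w > 0 and |√w − √13| < |w − 13|/√13 < eps.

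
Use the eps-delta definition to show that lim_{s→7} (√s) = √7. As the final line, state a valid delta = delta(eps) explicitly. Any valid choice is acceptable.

Fix eps > 0. We want delta > 0 such that 0 < |s − 7| < delta implies |√s − √7| < eps.
Rationalise: √s − √7 = (s − 7)/(√s + √7), so |√s − √7| = |s − 7|/(√s + √7).
Restrict delta ≤ 7 so that |s − 7| < 7 forces s > 0, and then √s + √7 > √7.
Hence |√s − √7| < |s − 7|/√7, which is < eps once |s − 7| < √7·eps.
Take delta = min(7, √7·eps). If 0 < |s − 7| < delta then s > 0 and |√s − √7| < |s − 7|/√7 < eps.

delta = min(7, √7·eps)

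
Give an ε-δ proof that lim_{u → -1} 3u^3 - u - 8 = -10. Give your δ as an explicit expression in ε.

Fix ε > 0. We want δ > 0 such that 0 < |u + 1| < δ implies |(3u^3 - u - 8) + 10| < ε.
(3u^3 - u - 8) + 10 = 3u^3 - u + 2 = (u + 1)(3u^2 - 3u + 2).
So |(3u^3 - u - 8) + 10| = |u + 1|·|3u^2 - 3u + 2|.
Require δ ≤ 2. Then |u + 1| < 2 gives |u| < 3, and by the triangle inequality |3u^2 - 3u + 2| ≤ 3·3^2 + 3·3 + 2 = 38.
Hence |(3u^3 - u - 8) + 10| ≤ 38|u + 1| < ε provided |u + 1| < ε/38.
Take δ = min(2, ε/38). Then 0 < |u + 1| < δ gives both |u + 1| < 2 and |u + 1| < ε/38, so |(3u^3 - u - 8) + 10| < ε.

δ = min(2, ε/38)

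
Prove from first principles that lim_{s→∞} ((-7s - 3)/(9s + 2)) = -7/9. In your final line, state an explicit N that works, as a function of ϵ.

N = (13/81)/ϵ

Fix ϵ > 0. We seek N > 0 such that s > N implies |(-7s - 3)/(9s + 2) + 7/9| < ϵ.
(-7s - 3)/(9s + 2) + 7/9 = (9(-7s - 3) − (-7)(9s + 2)) / (9(9s + 2)) = -13/(9(9s + 2)).
For s > 0 we have 9s + 2 > 9s, so |(-7s - 3)/(9s + 2) + 7/9| = 13/(9(9s + 2)) < 13/(9·9s) = (13/81)/s.
Thus |(-7s - 3)/(9s + 2) + 7/9| < ϵ whenever s > (13/81)/ϵ.
Take N = (13/81)/ϵ. If s > N then |(-7s - 3)/(9s + 2) + 7/9| < (13/81)/s < ϵ.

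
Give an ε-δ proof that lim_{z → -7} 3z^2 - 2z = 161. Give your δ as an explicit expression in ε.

δ = min(1, ε/47)

Fix ε > 0. We want δ > 0 such that 0 < |z + 7| < δ implies |(3z^2 - 2z) − 161| < ε.
(3z^2 - 2z) − 161 = 3z^2 - 2z - 161 = (z + 7)(3z - 23).
So |(3z^2 - 2z) − 161| = |z + 7|·|3z - 23|.
Require δ ≤ 1. Then |z + 7| < 1 gives |z| < 8, and by the triangle inequality |3z - 23| ≤ 3·8 + 23 = 47.
Hence |(3z^2 - 2z) − 161| ≤ 47|z + 7| < ε provided |z + 7| < ε/47.
Take δ = min(1, ε/47). Then 0 < |z + 7| < δ gives both |z + 7| < 1 and |z + 7| < ε/47, so |(3z^2 - 2z) − 161| < ε.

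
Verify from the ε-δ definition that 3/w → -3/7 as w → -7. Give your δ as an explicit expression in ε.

Suppose ε > 0. We seek δ > 0 such that 0 < |w + 7| < δ implies |3/w + 3/7| < ε.
|3/w + 3/7| = 3·|-7 − w|/(7·|w|) = 3|w + 7|/(7|w|).
Restrict δ ≤ 7/2. Then |w + 7| < 7/2 gives |w| > 7/2, so 7|w| > 49/2.
Then |3/w + 3/7| < 3|w + 7|/(49/2), which is < ε when |w + 7| < (49/6)ε.
Take δ = min(7/2, (49/6)ε). Then 0 < |w + 7| < δ gives both |w + 7| < 7/2 and |w + 7| < (49/6)ε, so |3/w + 3/7| < ε.

δ = min(7/2, (49/6)ε)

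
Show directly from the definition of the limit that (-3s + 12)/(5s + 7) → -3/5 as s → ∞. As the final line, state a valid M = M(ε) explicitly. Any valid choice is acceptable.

Let ε > 0 be given. We seek M > 0 such that s > M implies |(-3s + 12)/(5s + 7) + 3/5| < ε.
(-3s + 12)/(5s + 7) + 3/5 = (5(-3s + 12) − (-3)(5s + 7)) / (5(5s + 7)) = 81/(5(5s + 7)).
For s > 0 we have 5s + 7 > 5s, so |(-3s + 12)/(5s + 7) + 3/5| = 81/(5(5s + 7)) < 81/(5·5s) = (81/25)/s.
Thus |(-3s + 12)/(5s + 7) + 3/5| < ε whenever s > (81/25)/ε.
Take M = (81/25)/ε. If s > M then |(-3s + 12)/(5s + 7) + 3/5| < (81/25)/s < ε.

M = (81/25)/ε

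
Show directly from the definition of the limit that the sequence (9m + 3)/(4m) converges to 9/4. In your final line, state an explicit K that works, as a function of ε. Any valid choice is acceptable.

Fix ε > 0. For m ≥ 1, |(9m + 3)/(4m) − (9/4)| = |12|/(4(4m)) = 12/(4(4m)).
Since 4m ≥ 4m for m ≥ 1, this is ≤ 12/(4·4m) = (3/4)/m.
So |(9m + 3)/(4m) − (9/4)| < ε whenever m > (3/4)/ε.
Take K = (3/4)/ε. If m > K then |(9m + 3)/(4m) − (9/4)| ≤ (3/4)/m < ε.

K = (3/4)/ε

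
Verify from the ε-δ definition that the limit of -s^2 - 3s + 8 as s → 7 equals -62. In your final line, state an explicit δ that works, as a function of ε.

Let ε > 0. We want δ > 0 such that 0 < |s − 7| < δ implies |(-s^2 - 3s + 8) + 62| < ε.
(-s^2 - 3s + 8) + 62 = -s^2 - 3s + 70 = (s − 7)(-s - 10).
So |(-s^2 - 3s + 8) + 62| = |s − 7|·|-s - 10|.
Assume first that |s − 7| < 1, so |s| < 8. Then |-s - 10| ≤ 8 + 10 = 18.
Hence |(-s^2 - 3s + 8) + 62| ≤ 18|s − 7| < ε provided |s − 7| < ε/18.
Take δ = min(1, ε/18). Then 0 < |s − 7| < δ gives both |s − 7| < 1 and |s − 7| < ε/18, so |(-s^2 - 3s + 8) + 62| < ε.

δ = min(1, ε/18)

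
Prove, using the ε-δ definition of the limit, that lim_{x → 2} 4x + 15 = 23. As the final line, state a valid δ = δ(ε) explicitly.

Fix ε > 0. We need δ > 0 so that 0 < |x − 2| < δ implies |(4x + 15) − 23| < ε.
|(4x + 15) − 23| = |4x - 8| = 4|x − 2|.
So 4|x − 2| < ε exactly when |x − 2| < ε/4.
Take δ = ε/4. If 0 < |x − 2| < δ then |(4x + 15) − 23| = 4|x − 2| < 4·(ε/4) = ε.

δ = ε/4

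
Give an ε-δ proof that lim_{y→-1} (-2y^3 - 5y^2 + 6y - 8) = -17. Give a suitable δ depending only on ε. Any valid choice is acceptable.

δ = min(2, ε/36)

Let ε > 0. We want δ > 0 such that 0 < |y + 1| < δ implies |(-2y^3 - 5y^2 + 6y - 8) + 17| < ε.
(-2y^3 - 5y^2 + 6y - 8) + 17 = -2y^3 - 5y^2 + 6y + 9 = (y + 1)(-2y^2 - 3y + 9).
So |(-2y^3 - 5y^2 + 6y - 8) + 17| = |y + 1|·|-2y^2 - 3y + 9|.
Require δ ≤ 2. Then |y + 1| < 2 gives |y| < 3, and by the triangle inequality |-2y^2 - 3y + 9| ≤ 2·3^2 + 3·3 + 9 = 36.
Hence |(-2y^3 - 5y^2 + 6y - 8) + 17| ≤ 36|y + 1| < ε provided |y + 1| < ε/36.
Take δ = min(2, ε/36). Then 0 < |y + 1| < δ gives both |y + 1| < 2 and |y + 1| < ε/36, so |(-2y^3 - 5y^2 + 6y - 8) + 17| < ε.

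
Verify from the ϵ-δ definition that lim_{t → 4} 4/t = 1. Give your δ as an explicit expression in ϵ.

δ = min(2, 2ϵ)

Fix ϵ > 0. We seek δ > 0 such that 0 < |t − 4| < δ implies |4/t − 1| < ϵ.
|4/t − 1| = 4·|4 − t|/(4·|t|) = 4|t − 4|/(4|t|).
Require δ ≤ 2 so that |t| > 4 − 2 = 2, hence 4|t| > 8.
Then |4/t − 1| < 4|t − 4|/8, which is < ϵ when |t − 4| < 2ϵ.
Take δ = min(2, 2ϵ). Then 0 < |t − 4| < δ gives both |t − 4| < 2 and |t − 4| < 2ϵ, so |4/t − 1| < ϵ.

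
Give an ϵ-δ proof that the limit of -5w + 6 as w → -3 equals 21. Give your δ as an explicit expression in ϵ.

δ = ϵ/5

Suppose ϵ > 0. We need δ > 0 so that 0 < |w + 3| < δ implies |(-5w + 6) − 21| < ϵ.
|(-5w + 6) − 21| = |-5w - 15| = 5|w + 3|.
Thus it suffices that |w + 3| < ϵ/5.
Choosing δ = ϵ/5 gives |(-5w + 6) − 21| = 5|w + 3| < ϵ whenever |w + 3| < δ.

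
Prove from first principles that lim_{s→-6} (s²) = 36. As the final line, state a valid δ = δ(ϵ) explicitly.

Suppose ϵ > 0. We seek δ > 0 with 0 < |s + 6| < δ ⇒ |s² − 36| < ϵ.
Factor: s² − 36 = (s + 6)(s - 6), so |s² − 36| = |s + 6|·|s - 6|.
Impose δ ≤ 1 so that |s| < 7; then |s - 6| ≤ 13.
Hence |s² − 36| ≤ 13|s + 6|, which is < ϵ once |s + 6| < ϵ/13.
Take δ = min(1, ϵ/13). If 0 < |s + 6| < δ then both bounds hold and |s² − 36| ≤ 13|s + 6| < 13·(ϵ/13) = ϵ.

δ = min(1, ϵ/13)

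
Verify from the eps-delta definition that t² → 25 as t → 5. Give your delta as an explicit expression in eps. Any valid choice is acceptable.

Suppose eps > 0. We seek delta > 0 with 0 < |t − 5| < delta ⇒ |t² − 25| < eps.
Factor: t² − 25 = (t − 5)(t + 5), so |t² − 25| = |t − 5|·|t + 5|.
Restrict delta ≤ 1. Then |t − 5| < 1 gives |t| < 6, so by the triangle inequality |t + 5| ≤ 6 + 5 = 11.
Hence |t² − 25| ≤ 11|t − 5|, which is < eps once |t − 5| < eps/11.
Take delta = min(1, eps/11). If 0 < |t − 5| < delta then both bounds hold and |t² − 25| ≤ 11|t − 5| < 11·(eps/11) = eps.

delta = min(1, eps/11)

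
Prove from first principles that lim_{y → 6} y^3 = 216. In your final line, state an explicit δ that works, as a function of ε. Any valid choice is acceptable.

Suppose ε > 0. We seek δ > 0 with 0 < |y − 6| < δ ⇒ |y^3 − 216| < ε.
Factor: y^3 − 216 = (y − 6)(y^2 + 6y + 36), so |y^3 − 216| = |y − 6|·|y^2 + 6y + 36|.
Impose δ ≤ 2 so that |y| < 8; then |y^2 + 6y + 36| ≤ 148.
Hence |y^3 − 216| ≤ 148|y − 6|, which is < ε once |y − 6| < ε/148.
Take δ = min(2, ε/148). If 0 < |y − 6| < δ then both bounds hold and |y^3 − 216| ≤ 148|y − 6| < 148·(ε/148) = ε.

δ = min(2, ε/148)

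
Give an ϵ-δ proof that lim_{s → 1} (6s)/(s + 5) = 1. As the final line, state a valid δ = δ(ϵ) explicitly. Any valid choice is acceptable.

Let ϵ > 0 be given. We want δ > 0 with 0 < |s − 1| < δ ⇒ |(6s)/(s + 5) − 1| < ϵ.
Combining over a common denominator, (6s)/(s + 5) − 1 = [(6s)·6 − 6·(s + 5)] / [6·(s + 5)] = 30(s − 1) / (6(s + 5)).
So |(6s)/(s + 5) − 1| = 30|s − 1| / (6·|s + 5|).
Restrict δ ≤ 3. Then |s − 1| < 3 gives |s + 5| = |(s − 1) + 6| ≥ 6 − 3 = 3.
Hence |(6s)/(s + 5) − 1| < 30|s − 1|/(6·3) = (5/3)|s − 1|, which is < ϵ once |s − 1| < (3/5)ϵ.
Take δ = min(3, (3/5)ϵ). Then 0 < |s − 1| < δ forces both bounds, so |(6s)/(s + 5) − 1| < ϵ.

δ = min(3, (3/5)ϵ)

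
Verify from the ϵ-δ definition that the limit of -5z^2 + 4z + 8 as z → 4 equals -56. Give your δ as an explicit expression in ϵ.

δ = min(2, ϵ/46)

Let ϵ > 0 be given. We want δ > 0 such that 0 < |z − 4| < δ implies |(-5z^2 + 4z + 8) + 56| < ϵ.
(-5z^2 + 4z + 8) + 56 = -5z^2 + 4z + 64 = (z − 4)(-5z - 16).
So |(-5z^2 + 4z + 8) + 56| = |z − 4|·|-5z - 16|.
Assume first that |z − 4| < 2, so |z| < 6. Then |-5z - 16| ≤ 5·6 + 16 = 46.
Hence |(-5z^2 + 4z + 8) + 56| ≤ 46|z − 4| < ϵ provided |z − 4| < ϵ/46.
Choosing δ = min(2, ϵ/46) ensures both conditions, hence |(-5z^2 + 4z + 8) + 56| < ϵ.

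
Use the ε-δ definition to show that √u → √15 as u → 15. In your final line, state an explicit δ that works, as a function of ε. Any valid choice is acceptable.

Fix ε > 0. We want δ > 0 such that 0 < |u − 15| < δ implies |√u − √15| < ε.
Multiplying by the conjugate, |√u − √15| = |u − 15|/(√u + √15).
Restrict δ ≤ 15 so that |u − 15| < 15 forces u > 0, and then √u + √15 > √15.
Hence |√u − √15| < |u − 15|/√15, which is < ε once |u − 15| < √15·ε.
Take δ = min(15, √15·ε). If 0 < |u − 15| < δ then u > 0 and |√u − √15| < |u − 15|/√15 < ε.

δ = min(15, √15·ε)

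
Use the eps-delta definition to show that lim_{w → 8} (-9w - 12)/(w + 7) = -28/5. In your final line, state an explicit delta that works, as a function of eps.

Let eps > 0. We want delta > 0 with 0 < |w − 8| < delta ⇒ |(-9w - 12)/(w + 7) + 28/5| < eps.
Combining over a common denominator, (-9w - 12)/(w + 7) + 28/5 = [(-9w - 12)·15 − (-84)·(w + 7)] / [15·(w + 7)] = -51(w − 8) / (15(w + 7)).
So |(-9w - 12)/(w + 7) + 28/5| = 51|w − 8| / (15·|w + 7|).
Require delta ≤ 15/2, so |w + 7| ≥ |15| − |w − 8| > 15 − 15/2 = 15/2.
Hence |(-9w - 12)/(w + 7) + 28/5| < 51|w − 8|/(15·(15/2)) = (34/75)|w − 8|, which is < eps once |w − 8| < (75/34)eps.
Take delta = min(15/2, (75/34)eps). Then 0 < |w − 8| < delta forces both bounds, so |(-9w - 12)/(w + 7) + 28/5| < eps.

delta = min(15/2, (75/34)eps)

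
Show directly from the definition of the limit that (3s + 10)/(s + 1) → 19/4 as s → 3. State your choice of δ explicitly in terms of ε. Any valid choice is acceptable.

Let ε > 0 be given. We want δ > 0 with 0 < |s − 3| < δ ⇒ |(3s + 10)/(s + 1) − (19/4)| < ε.
Combining over a common denominator, (3s + 10)/(s + 1) − (19/4) = [(3s + 10)·4 − 19·(s + 1)] / [4·(s + 1)] = -7(s − 3) / (4(s + 1)).
So |(3s + 10)/(s + 1) − (19/4)| = 7|s − 3| / (4·|s + 1|).
Require δ ≤ 2, so |s + 1| ≥ |4| − |s − 3| > 4 − 2 = 2.
Hence |(3s + 10)/(s + 1) − (19/4)| < 7|s − 3|/(4·2) = (7/8)|s − 3|, which is < ε once |s − 3| < (8/7)ε.
Take δ = min(2, (8/7)ε). Then 0 < |s − 3| < δ forces both bounds, so |(3s + 10)/(s + 1) − (19/4)| < ε.

δ = min(2, (8/7)ε)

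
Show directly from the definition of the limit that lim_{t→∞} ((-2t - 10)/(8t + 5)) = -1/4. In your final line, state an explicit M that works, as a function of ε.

Suppose ε > 0. We seek M > 0 such that t > M implies |(-2t - 10)/(8t + 5) + 1/4| < ε.
(-2t - 10)/(8t + 5) + 1/4 = (8(-2t - 10) − (-2)(8t + 5)) / (8(8t + 5)) = -70/(8(8t + 5)).
For t > 0 we have 8t + 5 > 8t, so |(-2t - 10)/(8t + 5) + 1/4| = 70/(8(8t + 5)) < 70/(8·8t) = (35/32)/t.
Thus |(-2t - 10)/(8t + 5) + 1/4| < ε whenever t > (35/32)/ε.
Take M = (35/32)/ε. If t > M then |(-2t - 10)/(8t + 5) + 1/4| < (35/32)/t < ε.

M = (35/32)/ε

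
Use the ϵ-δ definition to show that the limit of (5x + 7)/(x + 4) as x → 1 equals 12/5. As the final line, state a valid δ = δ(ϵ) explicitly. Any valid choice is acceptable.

δ = min(5/2, (25/26)ϵ)

Suppose ϵ > 0. We want δ > 0 with 0 < |x − 1| < δ ⇒ |(5x + 7)/(x + 4) − (12/5)| < ϵ.
Combining over a common denominator, (5x + 7)/(x + 4) − (12/5) = [(5x + 7)·5 − 12·(x + 4)] / [5·(x + 4)] = 13(x − 1) / (5(x + 4)).
So |(5x + 7)/(x + 4) − (12/5)| = 13|x − 1| / (5·|x + 4|).
Require δ ≤ 5/2, so |x + 4| ≥ |5| − |x − 1| > 5 − 5/2 = 5/2.
Hence |(5x + 7)/(x + 4) − (12/5)| < 13|x − 1|/(5·(5/2)) = (26/25)|x − 1|, which is < ϵ once |x − 1| < (25/26)ϵ.
Take δ = min(5/2, (25/26)ϵ). Then 0 < |x − 1| < δ forces both bounds, so |(5x + 7)/(x + 4) − (12/5)| < ϵ.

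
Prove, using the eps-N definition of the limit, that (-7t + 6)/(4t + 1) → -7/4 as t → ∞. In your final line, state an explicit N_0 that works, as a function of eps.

Let eps > 0 be given. We seek N_0 > 0 such that t > N_0 implies |(-7t + 6)/(4t + 1) + 7/4| < eps.
(-7t + 6)/(4t + 1) + 7/4 = (4(-7t + 6) − (-7)(4t + 1)) / (4(4t + 1)) = 31/(4(4t + 1)).
For t > 0 we have 4t + 1 > 4t, so |(-7t + 6)/(4t + 1) + 7/4| = 31/(4(4t + 1)) < 31/(4·4t) = (31/16)/t.
Thus |(-7t + 6)/(4t + 1) + 7/4| < eps whenever t > (31/16)/eps.
Take N_0 = (31/16)/eps. If t > N_0 then |(-7t + 6)/(4t + 1) + 7/4| < (31/16)/t < eps.

N_0 = (31/16)/eps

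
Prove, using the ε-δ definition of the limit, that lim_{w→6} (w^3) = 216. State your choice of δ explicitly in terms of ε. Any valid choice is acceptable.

δ = min(1, ε/127)

Fix ε > 0. We seek δ > 0 with 0 < |w − 6| < δ ⇒ |w^3 − 216| < ε.
Factor: w^3 − 216 = (w − 6)(w^2 + 6w + 36), so |w^3 − 216| = |w − 6|·|w^2 + 6w + 36|.
Impose δ ≤ 1 so that |w| < 7; then |w^2 + 6w + 36| ≤ 127.
Hence |w^3 − 216| ≤ 127|w − 6|, which is < ε once |w − 6| < ε/127.
Take δ = min(1, ε/127). If 0 < |w − 6| < δ then both bounds hold and |w^3 − 216| ≤ 127|w − 6| < 127·(ε/127) = ε.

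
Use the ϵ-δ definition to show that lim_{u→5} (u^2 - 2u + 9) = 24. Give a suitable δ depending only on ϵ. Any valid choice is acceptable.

δ = min(2, ϵ/10)

Fix ϵ > 0. We want δ > 0 such that 0 < |u − 5| < δ implies |(u^2 - 2u + 9) − 24| < ϵ.
(u^2 - 2u + 9) − 24 = u^2 - 2u - 15 = (u − 5)(u + 3).
So |(u^2 - 2u + 9) − 24| = |u − 5|·|u + 3|.
Require δ ≤ 2. Then |u − 5| < 2 gives |u| < 7, and by the triangle inequality |u + 3| ≤ 7 + 3 = 10.
Hence |(u^2 - 2u + 9) − 24| ≤ 10|u − 5| < ϵ provided |u − 5| < ϵ/10.
Choosing δ = min(2, ϵ/10) ensures both conditions, hence |(u^2 - 2u + 9) − 24| < ϵ.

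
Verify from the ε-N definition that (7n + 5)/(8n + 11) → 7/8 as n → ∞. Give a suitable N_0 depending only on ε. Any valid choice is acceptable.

N_0 = (37/64)/ε

Fix ε > 0. For n ≥ 1, |(7n + 5)/(8n + 11) − (7/8)| = |-37|/(8(8n + 11)) = 37/(8(8n + 11)).
Since 8n + 11 ≥ 8n for n ≥ 1, this is ≤ 37/(8·8n) = (37/64)/n.
So |(7n + 5)/(8n + 11) − (7/8)| < ε whenever n > (37/64)/ε.
Take N_0 = (37/64)/ε. If n > N_0 then |(7n + 5)/(8n + 11) − (7/8)| ≤ (37/64)/n < ε.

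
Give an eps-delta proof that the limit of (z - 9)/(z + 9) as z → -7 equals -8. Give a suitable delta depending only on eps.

Let eps > 0 be given. We want delta > 0 with 0 < |z + 7| < delta ⇒ |(z - 9)/(z + 9) + 8| < eps.
Combining over a common denominator, (z - 9)/(z + 9) + 8 = [(z - 9)·2 − (-16)·(z + 9)] / [2·(z + 9)] = 18(z + 7) / (2(z + 9)).
So |(z - 9)/(z + 9) + 8| = 18|z + 7| / (2·|z + 9|).
Require delta ≤ 1, so |z + 9| ≥ |2| − |z + 7| > 2 − 1 = 1.
Hence |(z - 9)/(z + 9) + 8| < 18|z + 7|/(2·1) = 9|z + 7|, which is < eps once |z + 7| < (1/9)eps.
Take delta = min(1, (1/9)eps). Then 0 < |z + 7| < delta forces both bounds, so |(z - 9)/(z + 9) + 8| < eps.

delta = min(1, (1/9)eps)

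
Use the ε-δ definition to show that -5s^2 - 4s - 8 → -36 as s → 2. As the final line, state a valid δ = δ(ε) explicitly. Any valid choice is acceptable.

δ = min(2, ε/34)

Let ε > 0. We want δ > 0 such that 0 < |s − 2| < δ implies |(-5s^2 - 4s - 8) + 36| < ε.
(-5s^2 - 4s - 8) + 36 = -5s^2 - 4s + 28 = (s − 2)(-5s - 14).
So |(-5s^2 - 4s - 8) + 36| = |s − 2|·|-5s - 14|.
Require δ ≤ 2. Then |s − 2| < 2 gives |s| < 4, and by the triangle inequality |-5s - 14| ≤ 5·4 + 14 = 34.
Hence |(-5s^2 - 4s - 8) + 36| ≤ 34|s − 2| < ε provided |s − 2| < ε/34.
Choosing δ = min(2, ε/34) ensures both conditions, hence |(-5s^2 - 4s - 8) + 36| < ε.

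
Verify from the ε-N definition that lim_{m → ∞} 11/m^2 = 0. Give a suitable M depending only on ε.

M = (11/ε)^{1/2}

Fix ε > 0. For m ≥ 1, |11/m^2 − 0| = 11/m^2.
11/m^2 < ε ⇔ m^2 > 11/ε ⇔ m > (11/ε)^{1/2}.
Take M = (11/ε)^{1/2}. Then m > M implies 11/m^2 < ε.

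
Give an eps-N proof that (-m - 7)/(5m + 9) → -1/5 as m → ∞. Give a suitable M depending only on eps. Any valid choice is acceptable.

M = (26/25)/eps

Fix eps > 0. For m ≥ 1, |(-m - 7)/(5m + 9) + 1/5| = |-26|/(5(5m + 9)) = 26/(5(5m + 9)).
Since 5m + 9 ≥ 5m for m ≥ 1, this is ≤ 26/(5·5m) = (26/25)/m.
So |(-m - 7)/(5m + 9) + 1/5| < eps whenever m > (26/25)/eps.
Take M = (26/25)/eps. If m > M then |(-m - 7)/(5m + 9) + 1/5| ≤ (26/25)/m < eps.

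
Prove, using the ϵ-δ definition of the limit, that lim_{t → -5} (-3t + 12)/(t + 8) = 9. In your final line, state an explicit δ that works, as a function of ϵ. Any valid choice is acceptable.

Let ϵ > 0. We want δ > 0 with 0 < |t + 5| < δ ⇒ |(-3t + 12)/(t + 8) − 9| < ϵ.
Combining over a common denominator, (-3t + 12)/(t + 8) − 9 = [(-3t + 12)·3 − 27·(t + 8)] / [3·(t + 8)] = -36(t + 5) / (3(t + 8)).
So |(-3t + 12)/(t + 8) − 9| = 36|t + 5| / (3·|t + 8|).
Restrict δ ≤ 3/2. Then |t + 5| < 3/2 gives |t + 8| = |(t + 5) + 3| ≥ 3 − 3/2 = 3/2.
Hence |(-3t + 12)/(t + 8) − 9| < 36|t + 5|/(3·(3/2)) = 8|t + 5|, which is < ϵ once |t + 5| < (1/8)ϵ.
Take δ = min(3/2, (1/8)ϵ). Then 0 < |t + 5| < δ forces both bounds, so |(-3t + 12)/(t + 8) − 9| < ϵ.

δ = min(3/2, (1/8)ϵ)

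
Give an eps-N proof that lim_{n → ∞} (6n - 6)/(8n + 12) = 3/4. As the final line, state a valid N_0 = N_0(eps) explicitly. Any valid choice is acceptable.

Let eps > 0. For n ≥ 1, |(6n - 6)/(8n + 12) − (3/4)| = |-120|/(8(8n + 12)) = 120/(8(8n + 12)).
Since 8n + 12 ≥ 8n for n ≥ 1, this is ≤ 120/(8·8n) = (15/8)/n.
So |(6n - 6)/(8n + 12) − (3/4)| < eps whenever n > (15/8)/eps.
Take N_0 = (15/8)/eps. If n > N_0 then |(6n - 6)/(8n + 12) − (3/4)| ≤ (15/8)/n < eps.

N_0 = (15/8)/eps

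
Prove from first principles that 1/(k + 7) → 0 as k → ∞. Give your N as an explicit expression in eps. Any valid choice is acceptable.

N = 1/eps

Let eps > 0 be given. For k ≥ 1, |1/(k + 7) − 0| = 1/(k + 7) ≤ 1/k.
We need 1/k < eps, i.e. k > 1/eps.
Take N = 1/eps. If k > N then |1/(k + 7)| ≤ 1/k < eps.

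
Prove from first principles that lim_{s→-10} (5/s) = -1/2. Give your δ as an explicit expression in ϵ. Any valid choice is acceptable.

δ = min(5, 10ϵ)

Fix ϵ > 0. We seek δ > 0 such that 0 < |s + 10| < δ implies |5/s + 1/2| < ϵ.
|5/s + 1/2| = 5·|-10 − s|/(10·|s|) = 5|s + 10|/(10|s|).
Require δ ≤ 5 so that |s| > 10 − 5 = 5, hence 10|s| > 50.
Then |5/s + 1/2| < 5|s + 10|/50, which is < ϵ when |s + 10| < 10ϵ.
Take δ = min(5, 10ϵ). Then 0 < |s + 10| < δ gives both |s + 10| < 5 and |s + 10| < 10ϵ, so |5/s + 1/2| < ϵ.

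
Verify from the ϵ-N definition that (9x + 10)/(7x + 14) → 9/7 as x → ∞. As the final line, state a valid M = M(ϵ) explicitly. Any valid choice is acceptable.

M = (8/7)/ϵ

Let ϵ > 0. We seek M > 0 such that x > M implies |(9x + 10)/(7x + 14) − (9/7)| < ϵ.
(9x + 10)/(7x + 14) − (9/7) = (7(9x + 10) − 9(7x + 14)) / (7(7x + 14)) = -56/(7(7x + 14)).
For x > 0 we have 7x + 14 > 7x, so |(9x + 10)/(7x + 14) − (9/7)| = 56/(7(7x + 14)) < 56/(7·7x) = (8/7)/x.
Thus |(9x + 10)/(7x + 14) − (9/7)| < ϵ whenever x > (8/7)/ϵ.
Take M = (8/7)/ϵ. If x > M then |(9x + 10)/(7x + 14) − (9/7)| < (8/7)/x < ϵ.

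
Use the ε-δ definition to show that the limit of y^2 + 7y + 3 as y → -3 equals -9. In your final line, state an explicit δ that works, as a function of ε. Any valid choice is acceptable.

Suppose ε > 0. We want δ > 0 such that 0 < |y + 3| < δ implies |(y^2 + 7y + 3) + 9| < ε.
(y^2 + 7y + 3) + 9 = y^2 + 7y + 12 = (y + 3)(y + 4).
So |(y^2 + 7y + 3) + 9| = |y + 3|·|y + 4|.
Require δ ≤ 2. Then |y + 3| < 2 gives |y| < 5, and by the triangle inequality |y + 4| ≤ 5 + 4 = 9.
Hence |(y^2 + 7y + 3) + 9| ≤ 9|y + 3| < ε provided |y + 3| < ε/9.
Choosing δ = min(2, ε/9) ensures both conditions, hence |(y^2 + 7y + 3) + 9| < ε.

δ = min(2, ε/9)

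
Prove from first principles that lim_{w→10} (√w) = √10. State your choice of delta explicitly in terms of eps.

delta = min(10, √10·eps)

Let eps > 0 be given. We want delta > 0 such that 0 < |w − 10| < delta implies |√w − √10| < eps.
Rationalise: √w − √10 = (w − 10)/(√w + √10), so |√w − √10| = |w − 10|/(√w + √10).
Restrict delta ≤ 10 so that |w − 10| < 10 forces w > 0, and then √w + √10 > √10.
Hence |√w − √10| < |w − 10|/√10, which is < eps once |w − 10| < √10·eps.
Take delta = min(10, √10·eps). If 0 < |w − 10| < delta then w > 0 and |√w − √10| < |w − 10|/√10 < eps.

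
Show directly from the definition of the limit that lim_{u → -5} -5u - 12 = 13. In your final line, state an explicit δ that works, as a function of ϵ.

Let ϵ > 0. We need δ > 0 so that 0 < |u + 5| < δ implies |(-5u - 12) − 13| < ϵ.
|(-5u - 12) − 13| = |-5u - 25| = 5|u + 5|.
Thus it suffices that |u + 5| < ϵ/5.
Choosing δ = ϵ/5 gives |(-5u - 12) − 13| = 5|u + 5| < ϵ whenever |u + 5| < δ.

δ = ϵ/5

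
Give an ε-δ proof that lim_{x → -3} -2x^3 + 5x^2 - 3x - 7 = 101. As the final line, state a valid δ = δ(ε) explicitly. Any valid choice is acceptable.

Suppose ε > 0. We want δ > 0 such that 0 < |x + 3| < δ implies |(-2x^3 + 5x^2 - 3x - 7) − 101| < ε.
(-2x^3 + 5x^2 - 3x - 7) − 101 = -2x^3 + 5x^2 - 3x - 108 = (x + 3)(-2x^2 + 11x - 36).
So |(-2x^3 + 5x^2 - 3x - 7) − 101| = |x + 3|·|-2x^2 + 11x - 36|.
Assume first that |x + 3| < 1, so |x| < 4. Then |-2x^2 + 11x - 36| ≤ 2·4^2 + 11·4 + 36 = 112.
Hence |(-2x^3 + 5x^2 - 3x - 7) − 101| ≤ 112|x + 3| < ε provided |x + 3| < ε/112.
Choosing δ = min(1, ε/112) ensures both conditions, hence |(-2x^3 + 5x^2 - 3x - 7) − 101| < ε.

δ = min(1, ε/112)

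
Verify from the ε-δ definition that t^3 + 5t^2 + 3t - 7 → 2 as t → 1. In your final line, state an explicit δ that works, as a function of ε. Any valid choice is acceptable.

δ = min(2, ε/36)

Let ε > 0. We want δ > 0 such that 0 < |t − 1| < δ implies |(t^3 + 5t^2 + 3t - 7) − 2| < ε.
(t^3 + 5t^2 + 3t - 7) − 2 = t^3 + 5t^2 + 3t - 9 = (t − 1)(t^2 + 6t + 9).
So |(t^3 + 5t^2 + 3t - 7) − 2| = |t − 1|·|t^2 + 6t + 9|.
Require δ ≤ 2. Then |t − 1| < 2 gives |t| < 3, and by the triangle inequality |t^2 + 6t + 9| ≤ 3^2 + 6·3 + 9 = 36.
Hence |(t^3 + 5t^2 + 3t - 7) − 2| ≤ 36|t − 1| < ε provided |t − 1| < ε/36.
Take δ = min(2, ε/36). Then 0 < |t − 1| < δ gives both |t − 1| < 2 and |t − 1| < ε/36, so |(t^3 + 5t^2 + 3t - 7) − 2| < ε.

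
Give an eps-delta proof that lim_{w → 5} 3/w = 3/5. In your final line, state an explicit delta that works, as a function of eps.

Fix eps > 0. We seek delta > 0 such that 0 < |w − 5| < delta implies |3/w − (3/5)| < eps.
|3/w − (3/5)| = 3·|5 − w|/(5·|w|) = 3|w − 5|/(5|w|).
Restrict delta ≤ 5/2. Then |w − 5| < 5/2 gives |w| > 5/2, so 5|w| > 25/2.
Then |3/w − (3/5)| < 3|w − 5|/(25/2), which is < eps when |w − 5| < (25/6)eps.
Take delta = min(5/2, (25/6)eps). Then 0 < |w − 5| < delta gives both |w − 5| < 5/2 and |w − 5| < (25/6)eps, so |3/w − (3/5)| < eps.

delta = min(5/2, (25/6)eps)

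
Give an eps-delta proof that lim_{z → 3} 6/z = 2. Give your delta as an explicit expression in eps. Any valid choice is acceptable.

delta = min(3/2, (3/4)eps)

Fix eps > 0. We seek delta > 0 such that 0 < |z − 3| < delta implies |6/z − 2| < eps.
|6/z − 2| = 6·|3 − z|/(3·|z|) = 6|z − 3|/(3|z|).
Require delta ≤ 3/2 so that |z| > 3 − 3/2 = 3/2, hence 3|z| > 9/2.
Then |6/z − 2| < 6|z − 3|/(9/2), which is < eps when |z − 3| < (3/4)eps.
Take delta = min(3/2, (3/4)eps). Then 0 < |z − 3| < delta gives both |z − 3| < 3/2 and |z − 3| < (3/4)eps, so |6/z − 2| < eps.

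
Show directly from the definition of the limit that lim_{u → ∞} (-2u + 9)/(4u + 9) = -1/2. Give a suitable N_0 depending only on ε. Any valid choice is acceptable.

Let ε > 0 be given. We seek N_0 > 0 such that u > N_0 implies |(-2u + 9)/(4u + 9) + 1/2| < ε.
(-2u + 9)/(4u + 9) + 1/2 = (4(-2u + 9) − (-2)(4u + 9)) / (4(4u + 9)) = 54/(4(4u + 9)).
For u > 0 we have 4u + 9 > 4u, so |(-2u + 9)/(4u + 9) + 1/2| = 54/(4(4u + 9)) < 54/(4·4u) = (27/8)/u.
Thus |(-2u + 9)/(4u + 9) + 1/2| < ε whenever u > (27/8)/ε.
Take N_0 = (27/8)/ε. If u > N_0 then |(-2u + 9)/(4u + 9) + 1/2| < (27/8)/u < ε.

N_0 = (27/8)/ε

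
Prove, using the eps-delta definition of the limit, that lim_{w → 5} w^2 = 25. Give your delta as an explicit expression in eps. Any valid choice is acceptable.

Suppose eps > 0. We seek delta > 0 with 0 < |w − 5| < delta ⇒ |w^2 − 25| < eps.
Factor: w^2 − 25 = (w − 5)(w + 5), so |w^2 − 25| = |w − 5|·|w + 5|.
Restrict delta ≤ 1. Then |w − 5| < 1 gives |w| < 6, so by the triangle inequality |w + 5| ≤ 6 + 5 = 11.
Hence |w^2 − 25| ≤ 11|w − 5|, which is < eps once |w − 5| < eps/11.
Take delta = min(1, eps/11). If 0 < |w − 5| < delta then both bounds hold and |w^2 − 25| ≤ 11|w − 5| < 11·(eps/11) = eps.

delta = min(1, eps/11)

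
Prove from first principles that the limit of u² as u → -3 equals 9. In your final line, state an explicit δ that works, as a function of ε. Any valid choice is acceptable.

δ = min(1, ε/7)

Let ε > 0 be given. We seek δ > 0 with 0 < |u + 3| < δ ⇒ |u² − 9| < ε.
Factor: u² − 9 = (u + 3)(u - 3), so |u² − 9| = |u + 3|·|u - 3|.
Restrict δ ≤ 1. Then |u + 3| < 1 gives |u| < 4, so by the triangle inequality |u - 3| ≤ 4 + 3 = 7.
Hence |u² − 9| ≤ 7|u + 3|, which is < ε once |u + 3| < ε/7.
Take δ = min(1, ε/7). If 0 < |u + 3| < δ then both bounds hold and |u² − 9| ≤ 7|u + 3| < 7·(ε/7) = ε.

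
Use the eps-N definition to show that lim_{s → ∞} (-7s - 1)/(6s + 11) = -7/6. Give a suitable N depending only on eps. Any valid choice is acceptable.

Suppose eps > 0. We seek N > 0 such that s > N implies |(-7s - 1)/(6s + 11) + 7/6| < eps.
(-7s - 1)/(6s + 11) + 7/6 = (6(-7s - 1) − (-7)(6s + 11)) / (6(6s + 11)) = 71/(6(6s + 11)).
For s > 0 we have 6s + 11 > 6s, so |(-7s - 1)/(6s + 11) + 7/6| = 71/(6(6s + 11)) < 71/(6·6s) = (71/36)/s.
Thus |(-7s - 1)/(6s + 11) + 7/6| < eps whenever s > (71/36)/eps.
Take N = (71/36)/eps. If s > N then |(-7s - 1)/(6s + 11) + 7/6| < (71/36)/s < eps.

N = (71/36)/eps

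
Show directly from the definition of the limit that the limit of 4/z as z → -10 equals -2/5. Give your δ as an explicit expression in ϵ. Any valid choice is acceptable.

δ = min(5, (25/2)ϵ)

Let ϵ > 0. We seek δ > 0 such that 0 < |z + 10| < δ implies |4/z + 2/5| < ϵ.
|4/z + 2/5| = 4·|-10 − z|/(10·|z|) = 4|z + 10|/(10|z|).
Restrict δ ≤ 5. Then |z + 10| < 5 gives |z| > 5, so 10|z| > 50.
Then |4/z + 2/5| < 4|z + 10|/50, which is < ϵ when |z + 10| < (25/2)ϵ.
Take δ = min(5, (25/2)ϵ). Then 0 < |z + 10| < δ gives both |z + 10| < 5 and |z + 10| < (25/2)ϵ, so |4/z + 2/5| < ϵ.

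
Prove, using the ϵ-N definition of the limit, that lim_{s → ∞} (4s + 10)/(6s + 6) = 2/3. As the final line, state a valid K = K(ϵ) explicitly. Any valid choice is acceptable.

K = 1/ϵ

Suppose ϵ > 0. We seek K > 0 such that s > K implies |(4s + 10)/(6s + 6) − (2/3)| < ϵ.
(4s + 10)/(6s + 6) − (2/3) = (6(4s + 10) − 4(6s + 6)) / (6(6s + 6)) = 36/(6(6s + 6)).
For s > 0 we have 6s + 6 > 6s, so |(4s + 10)/(6s + 6) − (2/3)| = 36/(6(6s + 6)) < 36/(6·6s) = 1/s.
Thus |(4s + 10)/(6s + 6) − (2/3)| < ϵ whenever s > 1/ϵ.
Take K = 1/ϵ. If s > K then |(4s + 10)/(6s + 6) − (2/3)| < 1/s < ϵ.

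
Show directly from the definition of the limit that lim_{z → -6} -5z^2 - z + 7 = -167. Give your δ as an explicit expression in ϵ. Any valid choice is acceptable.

Fix ϵ > 0. We want δ > 0 such that 0 < |z + 6| < δ implies |(-5z^2 - z + 7) + 167| < ϵ.
(-5z^2 - z + 7) + 167 = -5z^2 - z + 174 = (z + 6)(-5z + 29).
So |(-5z^2 - z + 7) + 167| = |z + 6|·|-5z + 29|.
Assume first that |z + 6| < 1, so |z| < 7. Then |-5z + 29| ≤ 5·7 + 29 = 64.
Hence |(-5z^2 - z + 7) + 167| ≤ 64|z + 6| < ϵ provided |z + 6| < ϵ/64.
Choosing δ = min(1, ϵ/64) ensures both conditions, hence |(-5z^2 - z + 7) + 167| < ϵ.

δ = min(1, ϵ/64)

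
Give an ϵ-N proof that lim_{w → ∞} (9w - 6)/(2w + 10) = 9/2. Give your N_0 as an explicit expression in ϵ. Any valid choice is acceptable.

Let ϵ > 0 be given. We seek N_0 > 0 such that w > N_0 implies |(9w - 6)/(2w + 10) − (9/2)| < ϵ.
(9w - 6)/(2w + 10) − (9/2) = (2(9w - 6) − 9(2w + 10)) / (2(2w + 10)) = -102/(2(2w + 10)).
For w > 0 we have 2w + 10 > 2w, so |(9w - 6)/(2w + 10) − (9/2)| = 102/(2(2w + 10)) < 102/(2·2w) = (51/2)/w.
Thus |(9w - 6)/(2w + 10) − (9/2)| < ϵ whenever w > (51/2)/ϵ.
Take N_0 = (51/2)/ϵ. If w > N_0 then |(9w - 6)/(2w + 10) − (9/2)| < (51/2)/w < ϵ.

N_0 = (51/2)/ϵ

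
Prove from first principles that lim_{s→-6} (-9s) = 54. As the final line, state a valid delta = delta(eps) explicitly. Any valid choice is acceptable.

Let eps > 0. We need delta > 0 so that 0 < |s + 6| < delta implies |(-9s) − 54| < eps.
Since (-9s) − 54 = -9(s + 6), we have |(-9s) − 54| = 9|s + 6|.
Thus it suffices that |s + 6| < eps/9.
Choosing delta = eps/9 gives |(-9s) − 54| = 9|s + 6| < eps whenever |s + 6| < delta.

delta = eps/9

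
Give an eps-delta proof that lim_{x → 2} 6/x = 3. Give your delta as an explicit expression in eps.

Let eps > 0 be given. We seek delta > 0 such that 0 < |x − 2| < delta implies |6/x − 3| < eps.
|6/x − 3| = 6·|2 − x|/(2·|x|) = 6|x − 2|/(2|x|).
Require delta ≤ 1 so that |x| > 2 − 1 = 1, hence 2|x| > 2.
Then |6/x − 3| < 6|x − 2|/2, which is < eps when |x − 2| < (1/3)eps.
Take delta = min(1, (1/3)eps). Then 0 < |x − 2| < delta gives both |x − 2| < 1 and |x − 2| < (1/3)eps, so |6/x − 3| < eps.

delta = min(1, (1/3)eps)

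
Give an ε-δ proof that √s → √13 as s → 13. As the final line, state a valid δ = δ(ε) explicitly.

Let ε > 0. We want δ > 0 such that 0 < |s − 13| < δ implies |√s − √13| < ε.
Multiplying by the conjugate, |√s − √13| = |s − 13|/(√s + √13).
Restrict δ ≤ 13 so that |s − 13| < 13 forces s > 0, and then √s + √13 > √13.
Hence |√s − √13| < |s − 13|/√13, which is < ε once |s − 13| < √13·ε.
Take δ = min(13, √13·ε). If 0 < |s − 13| < δ then s > 0 and |√s − √13| < |s − 13|/√13 < ε.

δ = min(13, √13·ε)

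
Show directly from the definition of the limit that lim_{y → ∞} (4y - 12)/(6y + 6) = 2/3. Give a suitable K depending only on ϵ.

K = (8/3)/ϵ

Fix ϵ > 0. We seek K > 0 such that y > K implies |(4y - 12)/(6y + 6) − (2/3)| < ϵ.
(4y - 12)/(6y + 6) − (2/3) = (6(4y - 12) − 4(6y + 6)) / (6(6y + 6)) = -96/(6(6y + 6)).
For y > 0 we have 6y + 6 > 6y, so |(4y - 12)/(6y + 6) − (2/3)| = 96/(6(6y + 6)) < 96/(6·6y) = (8/3)/y.
Thus |(4y - 12)/(6y + 6) − (2/3)| < ϵ whenever y > (8/3)/ϵ.
Take K = (8/3)/ϵ. If y > K then |(4y - 12)/(6y + 6) − (2/3)| < (8/3)/y < ϵ.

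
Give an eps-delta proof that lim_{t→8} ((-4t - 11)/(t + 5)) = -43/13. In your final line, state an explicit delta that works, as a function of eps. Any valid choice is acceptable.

Suppose eps > 0. We want delta > 0 with 0 < |t − 8| < delta ⇒ |(-4t - 11)/(t + 5) + 43/13| < eps.
Combining over a common denominator, (-4t - 11)/(t + 5) + 43/13 = [(-4t - 11)·13 − (-43)·(t + 5)] / [13·(t + 5)] = -9(t − 8) / (13(t + 5)).
So |(-4t - 11)/(t + 5) + 43/13| = 9|t − 8| / (13·|t + 5|).
Require delta ≤ 13/2, so |t + 5| ≥ |13| − |t − 8| > 13 − 13/2 = 13/2.
Hence |(-4t - 11)/(t + 5) + 43/13| < 9|t − 8|/(13·(13/2)) = (18/169)|t − 8|, which is < eps once |t − 8| < (169/18)eps.
Take delta = min(13/2, (169/18)eps). Then 0 < |t − 8| < delta forces both bounds, so |(-4t - 11)/(t + 5) + 43/13| < eps.

delta = min(13/2, (169/18)eps)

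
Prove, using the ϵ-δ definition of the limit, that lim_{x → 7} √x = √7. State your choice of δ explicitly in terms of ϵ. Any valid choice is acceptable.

δ = min(7, √7·ϵ)

Suppose ϵ > 0. We want δ > 0 such that 0 < |x − 7| < δ implies |√x − √7| < ϵ.
Multiplying by the conjugate, |√x − √7| = |x − 7|/(√x + √7).
Restrict δ ≤ 7 so that |x − 7| < 7 forces x > 0, and then √x + √7 > √7.
Hence |√x − √7| < |x − 7|/√7, which is < ϵ once |x − 7| < √7·ϵ.
Take δ = min(7, √7·ϵ). If 0 < |x − 7| < δ then x > 0 and |√x − √7| < |x − 7|/√7 < ϵ.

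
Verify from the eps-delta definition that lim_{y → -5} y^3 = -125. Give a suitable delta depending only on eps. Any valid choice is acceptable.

delta = min(2, eps/109)

Suppose eps > 0. We seek delta > 0 with 0 < |y + 5| < delta ⇒ |y^3 + 125| < eps.
Factor: y^3 + 125 = (y + 5)(y^2 - 5y + 25), so |y^3 + 125| = |y + 5|·|y^2 - 5y + 25|.
Restrict delta ≤ 2. Then |y + 5| < 2 gives |y| < 7, so by the triangle inequality |y^2 - 5y + 25| ≤ 7^2 + 5·7 + 25 = 109.
Hence |y^3 + 125| ≤ 109|y + 5|, which is < eps once |y + 5| < eps/109.
Take delta = min(2, eps/109). If 0 < |y + 5| < delta then both bounds hold and |y^3 + 125| ≤ 109|y + 5| < 109·(eps/109) = eps.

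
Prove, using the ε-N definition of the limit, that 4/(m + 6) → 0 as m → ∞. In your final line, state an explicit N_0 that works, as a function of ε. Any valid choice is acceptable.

Suppose ε > 0. For m ≥ 1, |4/(m + 6) − 0| = 4/(m + 6) ≤ 4/m.
We need 4/m < ε, i.e. m > 4/ε.
Take N_0 = 4/ε. If m > N_0 then |4/(m + 6)| ≤ 4/m < ε.

N_0 = 4/ε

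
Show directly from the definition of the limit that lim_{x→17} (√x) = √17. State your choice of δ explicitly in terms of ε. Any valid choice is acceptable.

δ = min(17, √17·ε)

Fix ε > 0. We want δ > 0 such that 0 < |x − 17| < δ implies |√x − √17| < ε.
Multiplying by the conjugate, |√x − √17| = |x − 17|/(√x + √17).
Restrict δ ≤ 17 so that |x − 17| < 17 forces x > 0, and then √x + √17 > √17.
Hence |√x − √17| < |x − 17|/√17, which is < ε once |x − 17| < √17·ε.
Take δ = min(17, √17·ε). If 0 < |x − 17| < δ then x > 0 and |√x − √17| < |x − 17|/√17 < ε.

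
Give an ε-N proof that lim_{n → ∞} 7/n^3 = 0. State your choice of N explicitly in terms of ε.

Let ε > 0 be given. For n ≥ 1, |7/n^3 − 0| = 7/n^3.
7/n^3 < ε ⇔ n^3 > 7/ε ⇔ n > (7/ε)^{1/3}.
Take N = (7/ε)^{1/3}. Then n > N implies 7/n^3 < ε.

N = (7/ε)^{1/3}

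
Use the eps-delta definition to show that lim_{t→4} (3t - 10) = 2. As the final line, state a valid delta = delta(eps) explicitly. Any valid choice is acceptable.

Suppose eps > 0. We need delta > 0 so that 0 < |t − 4| < delta implies |(3t - 10) − 2| < eps.
|(3t - 10) − 2| = |3t - 12| = 3|t − 4|.
Thus it suffices that |t − 4| < eps/3.
Take delta = eps/3. If 0 < |t − 4| < delta then |(3t - 10) − 2| = 3|t − 4| < 3·(eps/3) = eps.

delta = eps/3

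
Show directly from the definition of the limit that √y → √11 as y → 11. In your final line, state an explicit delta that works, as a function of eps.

Fix eps > 0. We want delta > 0 such that 0 < |y − 11| < delta implies |√y − √11| < eps.
Rationalise: √y − √11 = (y − 11)/(√y + √11), so |√y − √11| = |y − 11|/(√y + √11).
Restrict delta ≤ 11 so that |y − 11| < 11 forces y > 0, and then √y + √11 > √11.
Hence |√y − √11| < |y − 11|/√11, which is < eps once |y − 11| < √11·eps.
Take delta = min(11, √11·eps). If 0 < |y − 11| < delta then y > 0 and |√y − √11| < |y − 11|/√11 < eps.

delta = min(11, √11·eps)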